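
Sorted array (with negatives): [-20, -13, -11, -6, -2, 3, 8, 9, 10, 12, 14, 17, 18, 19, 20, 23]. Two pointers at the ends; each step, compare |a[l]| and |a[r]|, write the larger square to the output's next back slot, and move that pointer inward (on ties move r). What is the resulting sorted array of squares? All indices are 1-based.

[1,16] |-20|<=|23| out[16]=529 → r--
[1,15] |-20|<=|20| out[15]=400 → r--
[1,14] |-20|>|19| out[14]=400 → l++
[2,14] |-13|<=|19| out[13]=361 → r--
[2,13] |-13|<=|18| out[12]=324 → r--
[2,12] |-13|<=|17| out[11]=289 → r--
[2,11] |-13|<=|14| out[10]=196 → r--
[2,10] |-13|>|12| out[9]=169 → l++
[3,10] |-11|<=|12| out[8]=144 → r--
[3,9] |-11|>|10| out[7]=121 → l++
[4,9] |-6|<=|10| out[6]=100 → r--
[4,8] |-6|<=|9| out[5]=81 → r--
[4,7] |-6|<=|8| out[4]=64 → r--
[4,6] |-6|>|3| out[3]=36 → l++
[5,6] |-2|<=|3| out[2]=9 → r--
[5,5] |-2|<=|-2| out[1]=4 → r--

[4, 9, 36, 64, 81, 100, 121, 144, 169, 196, 289, 324, 361, 400, 400, 529]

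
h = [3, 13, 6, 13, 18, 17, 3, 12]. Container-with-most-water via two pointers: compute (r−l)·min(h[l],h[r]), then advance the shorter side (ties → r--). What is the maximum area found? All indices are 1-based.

max area = 72

l=1 r=8: min(3,12)*7=21 best=21 *, l++
l=2 r=8: min(13,12)*6=72 best=72 *, r--
l=2 r=7: min(13,3)*5=15 best=72, r--
l=2 r=6: min(13,17)*4=52 best=72, l++
l=3 r=6: min(6,17)*3=18 best=72, l++
l=4 r=6: min(13,17)*2=26 best=72, l++
l=5 r=6: min(18,17)*1=17 best=72, r--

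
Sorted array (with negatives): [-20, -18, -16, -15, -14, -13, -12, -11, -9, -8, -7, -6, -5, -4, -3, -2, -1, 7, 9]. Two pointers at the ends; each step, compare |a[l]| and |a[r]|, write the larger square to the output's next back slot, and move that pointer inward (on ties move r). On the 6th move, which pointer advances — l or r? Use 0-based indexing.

[0,18] |-20|>|9| out[18]=400 → l++
[1,18] |-18|>|9| out[17]=324 → l++
[2,18] |-16|>|9| out[16]=256 → l++
[3,18] |-15|>|9| out[15]=225 → l++
[4,18] |-14|>|9| out[14]=196 → l++
[5,18] |-13|>|9| out[13]=169 → l++

l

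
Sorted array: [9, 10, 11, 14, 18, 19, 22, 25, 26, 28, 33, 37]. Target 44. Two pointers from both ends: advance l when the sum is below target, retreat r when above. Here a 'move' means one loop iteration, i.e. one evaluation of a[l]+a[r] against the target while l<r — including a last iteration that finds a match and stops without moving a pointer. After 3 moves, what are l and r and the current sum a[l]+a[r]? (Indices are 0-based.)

l=2, r=10, sum=44

[0,11] 9+37=46 >44 → r--
[0,10] 9+33=42 <44 → l++
[1,10] 10+33=43 <44 → l++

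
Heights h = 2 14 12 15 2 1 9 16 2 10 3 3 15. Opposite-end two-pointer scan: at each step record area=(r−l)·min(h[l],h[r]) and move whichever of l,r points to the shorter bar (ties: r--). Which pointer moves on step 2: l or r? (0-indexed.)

l=0 r=12: min(2,15)*12=24 best=24 *, l++
l=1 r=12: min(14,15)*11=154 best=154 *, l++

l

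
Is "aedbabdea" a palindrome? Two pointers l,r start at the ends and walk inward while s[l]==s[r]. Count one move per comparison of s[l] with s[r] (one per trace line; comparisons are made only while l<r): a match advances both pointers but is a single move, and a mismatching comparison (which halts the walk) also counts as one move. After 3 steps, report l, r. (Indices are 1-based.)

l=4, r=6

[1,9] 'a'=='a' → l++,r--
[2,8] 'e'=='e' → l++,r--
[3,7] 'd'=='d' → l++,r--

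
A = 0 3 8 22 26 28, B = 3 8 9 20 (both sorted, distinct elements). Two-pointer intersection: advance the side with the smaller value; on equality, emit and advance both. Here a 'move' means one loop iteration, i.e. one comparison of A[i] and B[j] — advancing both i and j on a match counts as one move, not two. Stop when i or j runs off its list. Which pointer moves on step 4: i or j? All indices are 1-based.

j

[i=1,j=1] 0<3 → i++
[i=2,j=1] 3==3 emit → i++,j++
[i=3,j=2] 8==8 emit → i++,j++
[i=4,j=3] 22>9 → j++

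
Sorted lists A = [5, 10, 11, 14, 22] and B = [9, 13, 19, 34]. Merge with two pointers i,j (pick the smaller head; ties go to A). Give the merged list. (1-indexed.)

i=1 j=1: A[i]=5<=B[j]=9 take 5, i++
i=2 j=1: A[i]=10>B[j]=9 take 9, j++
i=2 j=2: A[i]=10<=B[j]=13 take 10, i++
i=3 j=2: A[i]=11<=B[j]=13 take 11, i++
i=4 j=2: A[i]=14>B[j]=13 take 13, j++
i=4 j=3: A[i]=14<=B[j]=19 take 14, i++
i=5 j=3: A[i]=22>B[j]=19 take 19, j++
i=5 j=4: A[i]=22<=B[j]=34 take 22, i++
i=6 j=4: A done, take B[j]=34, j++

[5, 9, 10, 11, 13, 14, 19, 22, 34]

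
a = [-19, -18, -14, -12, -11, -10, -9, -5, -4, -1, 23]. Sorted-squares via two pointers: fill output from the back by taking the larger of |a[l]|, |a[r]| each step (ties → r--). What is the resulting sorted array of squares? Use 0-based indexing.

l=0 r=10: |-19|<=|23| out[10]=529, r--
l=0 r=9: |-19|>|-1| out[9]=361, l++
l=1 r=9: |-18|>|-1| out[8]=324, l++
l=2 r=9: |-14|>|-1| out[7]=196, l++
l=3 r=9: |-12|>|-1| out[6]=144, l++
l=4 r=9: |-11|>|-1| out[5]=121, l++
l=5 r=9: |-10|>|-1| out[4]=100, l++
l=6 r=9: |-9|>|-1| out[3]=81, l++
l=7 r=9: |-5|>|-1| out[2]=25, l++
l=8 r=9: |-4|>|-1| out[1]=16, l++
l=9 r=9: |-1|<=|-1| out[0]=1, r--

[1, 16, 25, 81, 100, 121, 144, 196, 324, 361, 529]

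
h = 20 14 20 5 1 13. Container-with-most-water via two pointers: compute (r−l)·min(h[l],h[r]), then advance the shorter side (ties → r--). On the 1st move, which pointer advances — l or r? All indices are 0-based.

[0,5] min(20,13)*5=65 best=65 * → r--

r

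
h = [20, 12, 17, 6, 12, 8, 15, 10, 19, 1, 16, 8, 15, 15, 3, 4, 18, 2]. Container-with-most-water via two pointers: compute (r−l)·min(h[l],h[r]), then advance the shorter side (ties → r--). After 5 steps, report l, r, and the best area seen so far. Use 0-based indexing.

l=0, r=12, best area=288

l=0 r=17: min(20,2)*17=34 best=34 *, r--
l=0 r=16: min(20,18)*16=288 best=288 *, r--
l=0 r=15: min(20,4)*15=60 best=288, r--
l=0 r=14: min(20,3)*14=42 best=288, r--
l=0 r=13: min(20,15)*13=195 best=288, r--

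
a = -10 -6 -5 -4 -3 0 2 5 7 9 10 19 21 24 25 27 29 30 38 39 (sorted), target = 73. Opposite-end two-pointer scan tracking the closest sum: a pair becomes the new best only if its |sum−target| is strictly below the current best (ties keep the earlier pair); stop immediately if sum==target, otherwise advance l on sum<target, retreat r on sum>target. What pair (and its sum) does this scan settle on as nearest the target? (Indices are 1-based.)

[1,20] -10+39=29 d=44 * → l++
[2,20] -6+39=33 d=40 * → l++
[3,20] -5+39=34 d=39 * → l++
[4,20] -4+39=35 d=38 * → l++
[5,20] -3+39=36 d=37 * → l++
[6,20] 0+39=39 d=34 * → l++
[7,20] 2+39=41 d=32 * → l++
[8,20] 5+39=44 d=29 * → l++
[9,20] 7+39=46 d=27 * → l++
[10,20] 9+39=48 d=25 * → l++
[11,20] 10+39=49 d=24 * → l++
[12,20] 19+39=58 d=15 * → l++
[13,20] 21+39=60 d=13 * → l++
[14,20] 24+39=63 d=10 * → l++
[15,20] 25+39=64 d=9 * → l++
[16,20] 27+39=66 d=7 * → l++
[17,20] 29+39=68 d=5 * → l++
[18,20] 30+39=69 d=4 * → l++
[19,20] 38+39=77 d=4 → r--

pair (30, 39) with sum 69 (|Δ|=4)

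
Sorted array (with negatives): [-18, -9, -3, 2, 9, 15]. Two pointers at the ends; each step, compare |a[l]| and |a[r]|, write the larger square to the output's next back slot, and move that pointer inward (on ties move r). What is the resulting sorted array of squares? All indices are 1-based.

[1,6] |-18|>|15| out[6]=324 → l++
[2,6] |-9|<=|15| out[5]=225 → r--
[2,5] |-9|<=|9| out[4]=81 → r--
[2,4] |-9|>|2| out[3]=81 → l++
[3,4] |-3|>|2| out[2]=9 → l++
[4,4] |2|<=|2| out[1]=4 → r--

[4, 9, 81, 81, 225, 324]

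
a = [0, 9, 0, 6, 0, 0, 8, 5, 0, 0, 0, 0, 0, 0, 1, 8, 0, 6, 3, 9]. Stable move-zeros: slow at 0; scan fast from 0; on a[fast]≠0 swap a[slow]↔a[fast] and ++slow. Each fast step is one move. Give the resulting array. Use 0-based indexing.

(s=0,f=0) a[fast]=0 → fast++
(s=0,f=1) a[fast]=9≠0 swap→a[0]=9 → slow++,fast++
(s=1,f=2) a[fast]=0 → fast++
(s=1,f=3) a[fast]=6≠0 swap→a[1]=6 → slow++,fast++
(s=2,f=4) a[fast]=0 → fast++
(s=2,f=5) a[fast]=0 → fast++
(s=2,f=6) a[fast]=8≠0 swap→a[2]=8 → slow++,fast++
(s=3,f=7) a[fast]=5≠0 swap→a[3]=5 → slow++,fast++
(s=4,f=8) a[fast]=0 → fast++
(s=4,f=9) a[fast]=0 → fast++
(s=4,f=10) a[fast]=0 → fast++
(s=4,f=11) a[fast]=0 → fast++
(s=4,f=12) a[fast]=0 → fast++
(s=4,f=13) a[fast]=0 → fast++
(s=4,f=14) a[fast]=1≠0 swap→a[4]=1 → slow++,fast++
(s=5,f=15) a[fast]=8≠0 swap→a[5]=8 → slow++,fast++
(s=6,f=16) a[fast]=0 → fast++
(s=6,f=17) a[fast]=6≠0 swap→a[6]=6 → slow++,fast++
(s=7,f=18) a[fast]=3≠0 swap→a[7]=3 → slow++,fast++
(s=8,f=19) a[fast]=9≠0 swap→a[8]=9 → slow++,fast++

[9, 6, 8, 5, 1, 8, 6, 3, 9, 0, 0, 0, 0, 0, 0, 0, 0, 0, 0, 0]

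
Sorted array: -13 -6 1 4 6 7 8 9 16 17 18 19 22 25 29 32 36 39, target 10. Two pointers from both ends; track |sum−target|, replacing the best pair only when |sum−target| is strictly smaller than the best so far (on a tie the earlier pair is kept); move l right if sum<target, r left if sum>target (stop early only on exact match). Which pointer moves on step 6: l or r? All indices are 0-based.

l

[0,17] -13+39=26 d=16 * → r--
[0,16] -13+36=23 d=13 * → r--
[0,15] -13+32=19 d=9 * → r--
[0,14] -13+29=16 d=6 * → r--
[0,13] -13+25=12 d=2 * → r--
[0,12] -13+22=9 d=1 * → l++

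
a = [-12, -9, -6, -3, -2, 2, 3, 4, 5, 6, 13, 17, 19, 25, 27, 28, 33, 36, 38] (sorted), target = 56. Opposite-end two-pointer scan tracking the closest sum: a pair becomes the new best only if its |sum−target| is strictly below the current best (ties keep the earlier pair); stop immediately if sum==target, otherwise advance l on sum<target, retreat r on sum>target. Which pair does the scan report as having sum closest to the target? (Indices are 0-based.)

pair (17, 38) with sum 55 (|Δ|=1)

l=0 r=18: -12+38=26 d=30 *, l++
l=1 r=18: -9+38=29 d=27 *, l++
l=2 r=18: -6+38=32 d=24 *, l++
l=3 r=18: -3+38=35 d=21 *, l++
l=4 r=18: -2+38=36 d=20 *, l++
l=5 r=18: 2+38=40 d=16 *, l++
l=6 r=18: 3+38=41 d=15 *, l++
l=7 r=18: 4+38=42 d=14 *, l++
l=8 r=18: 5+38=43 d=13 *, l++
l=9 r=18: 6+38=44 d=12 *, l++
l=10 r=18: 13+38=51 d=5 *, l++
l=11 r=18: 17+38=55 d=1 *, l++
l=12 r=18: 19+38=57 d=1, r--
l=12 r=17: 19+36=55 d=1, l++
l=13 r=17: 25+36=61 d=5, r--
l=13 r=16: 25+33=58 d=2, r--
l=13 r=15: 25+28=53 d=3, l++
l=14 r=15: 27+28=55 d=1, l++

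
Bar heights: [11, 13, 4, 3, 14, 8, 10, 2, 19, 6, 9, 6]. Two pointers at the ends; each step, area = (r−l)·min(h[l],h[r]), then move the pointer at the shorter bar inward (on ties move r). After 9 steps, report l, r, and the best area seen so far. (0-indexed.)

l=6, r=8, best area=91

l=0 r=11: min(11,6)*11=66 best=66 *, r--
l=0 r=10: min(11,9)*10=90 best=90 *, r--
l=0 r=9: min(11,6)*9=54 best=90, r--
l=0 r=8: min(11,19)*8=88 best=90, l++
l=1 r=8: min(13,19)*7=91 best=91 *, l++
l=2 r=8: min(4,19)*6=24 best=91, l++
l=3 r=8: min(3,19)*5=15 best=91, l++
l=4 r=8: min(14,19)*4=56 best=91, l++
l=5 r=8: min(8,19)*3=24 best=91, l++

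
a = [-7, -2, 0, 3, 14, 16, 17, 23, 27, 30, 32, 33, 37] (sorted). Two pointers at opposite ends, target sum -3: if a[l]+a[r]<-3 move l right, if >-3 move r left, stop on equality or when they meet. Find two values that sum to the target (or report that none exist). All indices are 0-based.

no pair

l=0 r=12: -7+37=30 >-3, r--
l=0 r=11: -7+33=26 >-3, r--
l=0 r=10: -7+32=25 >-3, r--
l=0 r=9: -7+30=23 >-3, r--
l=0 r=8: -7+27=20 >-3, r--
l=0 r=7: -7+23=16 >-3, r--
l=0 r=6: -7+17=10 >-3, r--
l=0 r=5: -7+16=9 >-3, r--
l=0 r=4: -7+14=7 >-3, r--
l=0 r=3: -7+3=-4 <-3, l++
l=1 r=3: -2+3=1 >-3, r--
l=1 r=2: -2+0=-2 >-3, r--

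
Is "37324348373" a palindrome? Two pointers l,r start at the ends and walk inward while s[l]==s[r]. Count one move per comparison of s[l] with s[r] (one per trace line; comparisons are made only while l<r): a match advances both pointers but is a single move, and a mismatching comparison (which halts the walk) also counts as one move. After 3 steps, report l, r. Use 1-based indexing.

l=4, r=8

[1,11] '3'=='3' → l++,r--
[2,10] '7'=='7' → l++,r--
[3,9] '3'=='3' → l++,r--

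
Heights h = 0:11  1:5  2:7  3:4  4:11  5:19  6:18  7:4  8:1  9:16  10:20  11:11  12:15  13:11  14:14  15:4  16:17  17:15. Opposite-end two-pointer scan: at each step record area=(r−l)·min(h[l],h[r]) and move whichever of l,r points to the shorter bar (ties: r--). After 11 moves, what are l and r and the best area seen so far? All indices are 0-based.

l=5, r=11, best area=187

l=0 r=17: min(11,15)*17=187 best=187 *, l++
l=1 r=17: min(5,15)*16=80 best=187, l++
l=2 r=17: min(7,15)*15=105 best=187, l++
l=3 r=17: min(4,15)*14=56 best=187, l++
l=4 r=17: min(11,15)*13=143 best=187, l++
l=5 r=17: min(19,15)*12=180 best=187, r--
l=5 r=16: min(19,17)*11=187 best=187, r--
l=5 r=15: min(19,4)*10=40 best=187, r--
l=5 r=14: min(19,14)*9=126 best=187, r--
l=5 r=13: min(19,11)*8=88 best=187, r--
l=5 r=12: min(19,15)*7=105 best=187, r--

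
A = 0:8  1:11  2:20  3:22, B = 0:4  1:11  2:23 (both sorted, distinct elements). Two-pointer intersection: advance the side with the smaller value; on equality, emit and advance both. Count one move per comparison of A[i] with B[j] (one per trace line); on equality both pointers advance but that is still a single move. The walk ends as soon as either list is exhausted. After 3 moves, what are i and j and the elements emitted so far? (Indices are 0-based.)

i=2, j=2, emitted=[11]

[i=0,j=0] 8>4 → j++
[i=0,j=1] 8<11 → i++
[i=1,j=1] 11==11 emit → i++,j++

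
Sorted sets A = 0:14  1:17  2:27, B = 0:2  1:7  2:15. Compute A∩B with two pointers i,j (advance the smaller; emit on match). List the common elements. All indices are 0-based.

intersection = []

[i=0,j=0] 14>2 → j++
[i=0,j=1] 14>7 → j++
[i=0,j=2] 14<15 → i++
[i=1,j=2] 17>15 → j++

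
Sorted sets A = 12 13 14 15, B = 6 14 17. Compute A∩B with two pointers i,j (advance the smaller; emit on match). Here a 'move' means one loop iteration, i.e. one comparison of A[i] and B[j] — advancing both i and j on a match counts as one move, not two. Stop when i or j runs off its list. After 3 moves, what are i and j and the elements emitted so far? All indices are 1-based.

i=3, j=2, emitted=[]

i=1 j=1: 12>6, j++
i=1 j=2: 12<14, i++
i=2 j=2: 13<14, i++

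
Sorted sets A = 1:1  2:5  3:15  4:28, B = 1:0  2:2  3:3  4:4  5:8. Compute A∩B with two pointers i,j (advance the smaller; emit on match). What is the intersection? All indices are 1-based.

[i=1,j=1] 1>0 → j++
[i=1,j=2] 1<2 → i++
[i=2,j=2] 5>2 → j++
[i=2,j=3] 5>3 → j++
[i=2,j=4] 5>4 → j++
[i=2,j=5] 5<8 → i++
[i=3,j=5] 15>8 → j++

intersection = []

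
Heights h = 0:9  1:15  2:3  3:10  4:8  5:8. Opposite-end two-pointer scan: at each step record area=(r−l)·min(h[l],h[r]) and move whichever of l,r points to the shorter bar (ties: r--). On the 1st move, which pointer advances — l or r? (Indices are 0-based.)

r

[0,5] min(9,8)*5=40 best=40 * → r--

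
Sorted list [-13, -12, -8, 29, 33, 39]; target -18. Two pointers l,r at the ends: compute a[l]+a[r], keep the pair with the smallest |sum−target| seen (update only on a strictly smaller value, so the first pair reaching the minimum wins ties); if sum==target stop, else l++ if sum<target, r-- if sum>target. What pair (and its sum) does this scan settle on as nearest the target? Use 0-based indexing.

[0,5] -13+39=26 d=44 * → r--
[0,4] -13+33=20 d=38 * → r--
[0,3] -13+29=16 d=34 * → r--
[0,2] -13+-8=-21 d=3 * → l++
[1,2] -12+-8=-20 d=2 * → l++

pair (-12, -8) with sum -20 (|Δ|=2)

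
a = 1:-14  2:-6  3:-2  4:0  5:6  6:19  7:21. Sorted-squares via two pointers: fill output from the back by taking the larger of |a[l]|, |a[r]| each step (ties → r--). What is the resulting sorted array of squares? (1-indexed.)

l=1 r=7: |-14|<=|21| out[7]=441, r--
l=1 r=6: |-14|<=|19| out[6]=361, r--
l=1 r=5: |-14|>|6| out[5]=196, l++
l=2 r=5: |-6|<=|6| out[4]=36, r--
l=2 r=4: |-6|>|0| out[3]=36, l++
l=3 r=4: |-2|>|0| out[2]=4, l++
l=4 r=4: |0|<=|0| out[1]=0, r--

[0, 4, 36, 36, 196, 361, 441]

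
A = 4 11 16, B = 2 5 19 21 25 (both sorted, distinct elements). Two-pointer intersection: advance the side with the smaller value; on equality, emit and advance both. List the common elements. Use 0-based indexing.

[i=0,j=0] 4>2 → j++
[i=0,j=1] 4<5 → i++
[i=1,j=1] 11>5 → j++
[i=1,j=2] 11<19 → i++
[i=2,j=2] 16<19 → i++

intersection = []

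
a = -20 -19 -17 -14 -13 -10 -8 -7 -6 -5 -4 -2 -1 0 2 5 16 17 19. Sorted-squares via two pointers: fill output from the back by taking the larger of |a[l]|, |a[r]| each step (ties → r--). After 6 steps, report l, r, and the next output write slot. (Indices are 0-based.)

l=3, r=15, next write slot=12

[0,18] |-20|>|19| out[18]=400 → l++
[1,18] |-19|<=|19| out[17]=361 → r--
[1,17] |-19|>|17| out[16]=361 → l++
[2,17] |-17|<=|17| out[15]=289 → r--
[2,16] |-17|>|16| out[14]=289 → l++
[3,16] |-14|<=|16| out[13]=256 → r--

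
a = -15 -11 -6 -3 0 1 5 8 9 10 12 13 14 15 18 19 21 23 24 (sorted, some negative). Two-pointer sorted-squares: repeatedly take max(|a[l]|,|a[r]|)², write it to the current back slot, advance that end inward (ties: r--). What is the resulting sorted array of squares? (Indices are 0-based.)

[0, 1, 9, 25, 36, 64, 81, 100, 121, 144, 169, 196, 225, 225, 324, 361, 441, 529, 576]

l=0 r=18: |-15|<=|24| out[18]=576, r--
l=0 r=17: |-15|<=|23| out[17]=529, r--
l=0 r=16: |-15|<=|21| out[16]=441, r--
l=0 r=15: |-15|<=|19| out[15]=361, r--
l=0 r=14: |-15|<=|18| out[14]=324, r--
l=0 r=13: |-15|<=|15| out[13]=225, r--
l=0 r=12: |-15|>|14| out[12]=225, l++
l=1 r=12: |-11|<=|14| out[11]=196, r--
l=1 r=11: |-11|<=|13| out[10]=169, r--
l=1 r=10: |-11|<=|12| out[9]=144, r--
l=1 r=9: |-11|>|10| out[8]=121, l++
l=2 r=9: |-6|<=|10| out[7]=100, r--
l=2 r=8: |-6|<=|9| out[6]=81, r--
l=2 r=7: |-6|<=|8| out[5]=64, r--
l=2 r=6: |-6|>|5| out[4]=36, l++
l=3 r=6: |-3|<=|5| out[3]=25, r--
l=3 r=5: |-3|>|1| out[2]=9, l++
l=4 r=5: |0|<=|1| out[1]=1, r--
l=4 r=4: |0|<=|0| out[0]=0, r--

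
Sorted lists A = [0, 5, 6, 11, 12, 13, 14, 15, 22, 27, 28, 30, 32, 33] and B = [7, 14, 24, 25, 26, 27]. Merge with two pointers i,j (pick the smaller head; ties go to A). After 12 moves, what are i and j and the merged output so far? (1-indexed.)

i=10, j=4, merged so far=[0, 5, 6, 7, 11, 12, 13, 14, 14, 15, 22, 24]

[i=1,j=1] A[i]=0<=B[j]=7 take 0 → i++
[i=2,j=1] A[i]=5<=B[j]=7 take 5 → i++
[i=3,j=1] A[i]=6<=B[j]=7 take 6 → i++
[i=4,j=1] A[i]=11>B[j]=7 take 7 → j++
[i=4,j=2] A[i]=11<=B[j]=14 take 11 → i++
[i=5,j=2] A[i]=12<=B[j]=14 take 12 → i++
[i=6,j=2] A[i]=13<=B[j]=14 take 13 → i++
[i=7,j=2] A[i]=14<=B[j]=14 take 14 → i++
[i=8,j=2] A[i]=15>B[j]=14 take 14 → j++
[i=8,j=3] A[i]=15<=B[j]=24 take 15 → i++
[i=9,j=3] A[i]=22<=B[j]=24 take 22 → i++
[i=10,j=3] A[i]=27>B[j]=24 take 24 → j++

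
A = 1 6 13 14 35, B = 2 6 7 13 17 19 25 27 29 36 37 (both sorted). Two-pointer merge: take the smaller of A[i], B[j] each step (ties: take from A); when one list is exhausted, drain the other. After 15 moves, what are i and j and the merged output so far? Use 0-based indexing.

i=5, j=10, merged so far=[1, 2, 6, 6, 7, 13, 13, 14, 17, 19, 25, 27, 29, 35, 36]

i=0 j=0: A[i]=1<=B[j]=2 take 1, i++
i=1 j=0: A[i]=6>B[j]=2 take 2, j++
i=1 j=1: A[i]=6<=B[j]=6 take 6, i++
i=2 j=1: A[i]=13>B[j]=6 take 6, j++
i=2 j=2: A[i]=13>B[j]=7 take 7, j++
i=2 j=3: A[i]=13<=B[j]=13 take 13, i++
i=3 j=3: A[i]=14>B[j]=13 take 13, j++
i=3 j=4: A[i]=14<=B[j]=17 take 14, i++
i=4 j=4: A[i]=35>B[j]=17 take 17, j++
i=4 j=5: A[i]=35>B[j]=19 take 19, j++
i=4 j=6: A[i]=35>B[j]=25 take 25, j++
i=4 j=7: A[i]=35>B[j]=27 take 27, j++
i=4 j=8: A[i]=35>B[j]=29 take 29, j++
i=4 j=9: A[i]=35<=B[j]=36 take 35, i++
i=5 j=9: A done, take B[j]=36, j++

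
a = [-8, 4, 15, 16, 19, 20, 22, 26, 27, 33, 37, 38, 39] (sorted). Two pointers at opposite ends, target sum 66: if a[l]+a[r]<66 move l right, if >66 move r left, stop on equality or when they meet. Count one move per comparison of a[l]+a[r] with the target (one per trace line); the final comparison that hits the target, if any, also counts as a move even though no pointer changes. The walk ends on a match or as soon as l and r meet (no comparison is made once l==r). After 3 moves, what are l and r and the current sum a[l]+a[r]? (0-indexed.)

l=3, r=12, sum=55

[0,12] -8+39=31 <66 → l++
[1,12] 4+39=43 <66 → l++
[2,12] 15+39=54 <66 → l++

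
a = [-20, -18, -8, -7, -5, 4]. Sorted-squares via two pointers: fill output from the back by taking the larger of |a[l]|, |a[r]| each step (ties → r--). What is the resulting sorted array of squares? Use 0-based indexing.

[16, 25, 49, 64, 324, 400]

[0,5] |-20|>|4| out[5]=400 → l++
[1,5] |-18|>|4| out[4]=324 → l++
[2,5] |-8|>|4| out[3]=64 → l++
[3,5] |-7|>|4| out[2]=49 → l++
[4,5] |-5|>|4| out[1]=25 → l++
[5,5] |4|<=|4| out[0]=16 → r--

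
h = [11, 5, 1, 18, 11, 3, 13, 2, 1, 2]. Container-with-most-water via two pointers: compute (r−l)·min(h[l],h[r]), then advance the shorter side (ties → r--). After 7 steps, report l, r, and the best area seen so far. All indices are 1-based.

[1,10] min(11,2)*9=18 best=18 * → r--
[1,9] min(11,1)*8=8 best=18 → r--
[1,8] min(11,2)*7=14 best=18 → r--
[1,7] min(11,13)*6=66 best=66 * → l++
[2,7] min(5,13)*5=25 best=66 → l++
[3,7] min(1,13)*4=4 best=66 → l++
[4,7] min(18,13)*3=39 best=66 → r--

l=4, r=6, best area=66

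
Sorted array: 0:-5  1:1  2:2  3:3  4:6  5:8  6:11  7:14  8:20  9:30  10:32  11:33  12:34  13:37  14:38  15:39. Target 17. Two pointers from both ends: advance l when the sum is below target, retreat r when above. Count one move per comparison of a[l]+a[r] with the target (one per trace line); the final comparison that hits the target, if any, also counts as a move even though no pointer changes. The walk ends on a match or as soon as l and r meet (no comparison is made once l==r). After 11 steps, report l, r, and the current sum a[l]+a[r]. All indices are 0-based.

l=0 r=15: -5+39=34 >17, r--
l=0 r=14: -5+38=33 >17, r--
l=0 r=13: -5+37=32 >17, r--
l=0 r=12: -5+34=29 >17, r--
l=0 r=11: -5+33=28 >17, r--
l=0 r=10: -5+32=27 >17, r--
l=0 r=9: -5+30=25 >17, r--
l=0 r=8: -5+20=15 <17, l++
l=1 r=8: 1+20=21 >17, r--
l=1 r=7: 1+14=15 <17, l++
l=2 r=7: 2+14=16 <17, l++

l=3, r=7, sum=17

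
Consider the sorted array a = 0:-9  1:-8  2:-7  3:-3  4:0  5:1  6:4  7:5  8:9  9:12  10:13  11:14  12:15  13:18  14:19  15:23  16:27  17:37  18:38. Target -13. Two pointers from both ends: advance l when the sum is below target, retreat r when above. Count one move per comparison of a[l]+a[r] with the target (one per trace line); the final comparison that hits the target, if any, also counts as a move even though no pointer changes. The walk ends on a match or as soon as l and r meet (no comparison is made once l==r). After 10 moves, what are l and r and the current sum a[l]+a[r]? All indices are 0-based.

l=0, r=8, sum=0

[0,18] -9+38=29 >-13 → r--
[0,17] -9+37=28 >-13 → r--
[0,16] -9+27=18 >-13 → r--
[0,15] -9+23=14 >-13 → r--
[0,14] -9+19=10 >-13 → r--
[0,13] -9+18=9 >-13 → r--
[0,12] -9+15=6 >-13 → r--
[0,11] -9+14=5 >-13 → r--
[0,10] -9+13=4 >-13 → r--
[0,9] -9+12=3 >-13 → r--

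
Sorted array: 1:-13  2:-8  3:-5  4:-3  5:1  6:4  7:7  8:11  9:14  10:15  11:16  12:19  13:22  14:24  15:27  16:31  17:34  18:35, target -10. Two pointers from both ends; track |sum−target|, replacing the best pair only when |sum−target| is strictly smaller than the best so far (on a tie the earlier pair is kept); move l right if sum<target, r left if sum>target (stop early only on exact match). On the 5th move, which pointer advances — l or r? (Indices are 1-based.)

r

[1,18] -13+35=22 d=32 * → r--
[1,17] -13+34=21 d=31 * → r--
[1,16] -13+31=18 d=28 * → r--
[1,15] -13+27=14 d=24 * → r--
[1,14] -13+24=11 d=21 * → r--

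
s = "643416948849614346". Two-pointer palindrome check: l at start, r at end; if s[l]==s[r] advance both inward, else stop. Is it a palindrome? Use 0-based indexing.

palindrome

l=0 r=17: '6'=='6', l++,r--
l=1 r=16: '4'=='4', l++,r--
l=2 r=15: '3'=='3', l++,r--
l=3 r=14: '4'=='4', l++,r--
l=4 r=13: '1'=='1', l++,r--
l=5 r=12: '6'=='6', l++,r--
l=6 r=11: '9'=='9', l++,r--
l=7 r=10: '4'=='4', l++,r--
l=8 r=9: '8'=='8', l++,r--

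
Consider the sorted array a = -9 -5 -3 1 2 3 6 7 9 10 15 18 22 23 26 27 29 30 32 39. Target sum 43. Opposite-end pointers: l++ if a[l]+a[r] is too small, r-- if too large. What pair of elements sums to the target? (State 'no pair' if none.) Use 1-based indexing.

[1,20] -9+39=30 <43 → l++
[2,20] -5+39=34 <43 → l++
[3,20] -3+39=36 <43 → l++
[4,20] 1+39=40 <43 → l++
[5,20] 2+39=41 <43 → l++
[6,20] 3+39=42 <43 → l++
[7,20] 6+39=45 >43 → r--
[7,19] 6+32=38 <43 → l++
[8,19] 7+32=39 <43 → l++
[9,19] 9+32=41 <43 → l++
[10,19] 10+32=42 <43 → l++
[11,19] 15+32=47 >43 → r--
[11,18] 15+30=45 >43 → r--
[11,17] 15+29=44 >43 → r--
[11,16] 15+27=42 <43 → l++
[12,16] 18+27=45 >43 → r--
[12,15] 18+26=44 >43 → r--
[12,14] 18+23=41 <43 → l++
[13,14] 22+23=45 >43 → r--

no pair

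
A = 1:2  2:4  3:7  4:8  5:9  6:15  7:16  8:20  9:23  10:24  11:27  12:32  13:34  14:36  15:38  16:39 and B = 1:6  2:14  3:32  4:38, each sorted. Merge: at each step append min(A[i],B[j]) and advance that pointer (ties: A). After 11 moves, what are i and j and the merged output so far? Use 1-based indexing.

[i=1,j=1] A[i]=2<=B[j]=6 take 2 → i++
[i=2,j=1] A[i]=4<=B[j]=6 take 4 → i++
[i=3,j=1] A[i]=7>B[j]=6 take 6 → j++
[i=3,j=2] A[i]=7<=B[j]=14 take 7 → i++
[i=4,j=2] A[i]=8<=B[j]=14 take 8 → i++
[i=5,j=2] A[i]=9<=B[j]=14 take 9 → i++
[i=6,j=2] A[i]=15>B[j]=14 take 14 → j++
[i=6,j=3] A[i]=15<=B[j]=32 take 15 → i++
[i=7,j=3] A[i]=16<=B[j]=32 take 16 → i++
[i=8,j=3] A[i]=20<=B[j]=32 take 20 → i++
[i=9,j=3] A[i]=23<=B[j]=32 take 23 → i++

i=10, j=3, merged so far=[2, 4, 6, 7, 8, 9, 14, 15, 16, 20, 23]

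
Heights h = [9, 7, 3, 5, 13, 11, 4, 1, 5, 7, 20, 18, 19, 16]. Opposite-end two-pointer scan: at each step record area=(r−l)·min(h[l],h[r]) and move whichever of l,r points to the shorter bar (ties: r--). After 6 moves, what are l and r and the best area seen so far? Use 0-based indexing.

l=6, r=13, best area=117

l=0 r=13: min(9,16)*13=117 best=117 *, l++
l=1 r=13: min(7,16)*12=84 best=117, l++
l=2 r=13: min(3,16)*11=33 best=117, l++
l=3 r=13: min(5,16)*10=50 best=117, l++
l=4 r=13: min(13,16)*9=117 best=117, l++
l=5 r=13: min(11,16)*8=88 best=117, l++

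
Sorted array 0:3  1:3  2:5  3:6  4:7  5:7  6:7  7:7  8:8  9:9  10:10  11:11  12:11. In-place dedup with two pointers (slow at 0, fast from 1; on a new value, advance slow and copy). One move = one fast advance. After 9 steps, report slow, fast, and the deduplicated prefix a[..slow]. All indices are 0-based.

(s=0,f=1) a[fast]=3=a[slow] dup → fast++
(s=0,f=2) a[fast]=5≠a[slow]=3 write a[1]=5 → slow++,fast++
(s=1,f=3) a[fast]=6≠a[slow]=5 write a[2]=6 → slow++,fast++
(s=2,f=4) a[fast]=7≠a[slow]=6 write a[3]=7 → slow++,fast++
(s=3,f=5) a[fast]=7=a[slow] dup → fast++
(s=3,f=6) a[fast]=7=a[slow] dup → fast++
(s=3,f=7) a[fast]=7=a[slow] dup → fast++
(s=3,f=8) a[fast]=8≠a[slow]=7 write a[4]=8 → slow++,fast++
(s=4,f=9) a[fast]=9≠a[slow]=8 write a[5]=9 → slow++,fast++

slow=5, fast=10, prefix=[3, 5, 6, 7, 8, 9]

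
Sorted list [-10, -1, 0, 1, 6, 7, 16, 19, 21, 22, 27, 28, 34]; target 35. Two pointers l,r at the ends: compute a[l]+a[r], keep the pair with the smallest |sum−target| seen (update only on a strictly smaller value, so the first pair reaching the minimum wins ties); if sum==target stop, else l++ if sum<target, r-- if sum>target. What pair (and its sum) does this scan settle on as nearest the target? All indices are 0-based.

[0,12] -10+34=24 d=11 * → l++
[1,12] -1+34=33 d=2 * → l++
[2,12] 0+34=34 d=1 * → l++
[3,12] 1+34=35 d=0 * → stop

pair (1, 34) with sum 35 (|Δ|=0)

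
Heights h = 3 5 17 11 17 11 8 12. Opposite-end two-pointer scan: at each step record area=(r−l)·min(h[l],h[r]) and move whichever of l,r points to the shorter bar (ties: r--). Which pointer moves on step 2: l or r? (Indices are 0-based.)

l

l=0 r=7: min(3,12)*7=21 best=21 *, l++
l=1 r=7: min(5,12)*6=30 best=30 *, l++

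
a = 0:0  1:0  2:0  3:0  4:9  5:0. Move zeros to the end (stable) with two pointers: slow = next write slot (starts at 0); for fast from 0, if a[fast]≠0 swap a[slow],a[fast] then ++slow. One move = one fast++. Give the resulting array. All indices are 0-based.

slow=0 fast=0: a[fast]=0, fast++
slow=0 fast=1: a[fast]=0, fast++
slow=0 fast=2: a[fast]=0, fast++
slow=0 fast=3: a[fast]=0, fast++
slow=0 fast=4: a[fast]=9≠0 swap→a[0]=9, slow++,fast++
slow=1 fast=5: a[fast]=0, fast++

[9, 0, 0, 0, 0, 0]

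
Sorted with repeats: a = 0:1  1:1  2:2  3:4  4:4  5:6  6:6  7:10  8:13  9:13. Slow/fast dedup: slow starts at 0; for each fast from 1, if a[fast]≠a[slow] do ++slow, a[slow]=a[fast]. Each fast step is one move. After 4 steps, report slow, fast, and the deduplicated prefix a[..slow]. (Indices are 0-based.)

slow=2, fast=5, prefix=[1, 2, 4]

(s=0,f=1) a[fast]=1=a[slow] dup → fast++
(s=0,f=2) a[fast]=2≠a[slow]=1 write a[1]=2 → slow++,fast++
(s=1,f=3) a[fast]=4≠a[slow]=2 write a[2]=4 → slow++,fast++
(s=2,f=4) a[fast]=4=a[slow] dup → fast++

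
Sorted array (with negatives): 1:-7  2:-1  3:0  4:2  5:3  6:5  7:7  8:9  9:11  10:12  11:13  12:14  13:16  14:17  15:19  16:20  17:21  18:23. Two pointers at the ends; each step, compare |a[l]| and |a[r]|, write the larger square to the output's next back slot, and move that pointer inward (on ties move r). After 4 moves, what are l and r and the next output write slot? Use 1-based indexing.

l=1 r=18: |-7|<=|23| out[18]=529, r--
l=1 r=17: |-7|<=|21| out[17]=441, r--
l=1 r=16: |-7|<=|20| out[16]=400, r--
l=1 r=15: |-7|<=|19| out[15]=361, r--

l=1, r=14, next write slot=14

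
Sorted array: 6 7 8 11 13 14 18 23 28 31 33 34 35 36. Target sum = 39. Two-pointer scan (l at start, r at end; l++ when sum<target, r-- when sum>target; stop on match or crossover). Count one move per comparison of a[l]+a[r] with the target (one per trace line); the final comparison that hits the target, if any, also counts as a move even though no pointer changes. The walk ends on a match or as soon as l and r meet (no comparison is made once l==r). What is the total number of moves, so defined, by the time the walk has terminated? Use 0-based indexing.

l=0 r=13: 6+36=42 >39, r--
l=0 r=12: 6+35=41 >39, r--
l=0 r=11: 6+34=40 >39, r--
l=0 r=10: 6+33=39, found

4 moves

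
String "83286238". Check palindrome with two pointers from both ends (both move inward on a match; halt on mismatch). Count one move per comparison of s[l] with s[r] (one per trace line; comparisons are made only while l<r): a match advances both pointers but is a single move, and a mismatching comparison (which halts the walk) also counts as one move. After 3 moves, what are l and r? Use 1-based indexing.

[1,8] '8'=='8' → l++,r--
[2,7] '3'=='3' → l++,r--
[3,6] '2'=='2' → l++,r--

l=4, r=5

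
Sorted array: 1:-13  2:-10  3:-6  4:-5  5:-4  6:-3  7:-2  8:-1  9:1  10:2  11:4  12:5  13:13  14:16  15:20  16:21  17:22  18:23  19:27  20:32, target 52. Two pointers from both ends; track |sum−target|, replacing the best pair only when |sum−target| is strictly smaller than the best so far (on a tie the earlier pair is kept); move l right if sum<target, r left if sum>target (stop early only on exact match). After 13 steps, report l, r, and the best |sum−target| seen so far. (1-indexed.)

l=14, r=20, best |Δ|=7

l=1 r=20: -13+32=19 d=33 *, l++
l=2 r=20: -10+32=22 d=30 *, l++
l=3 r=20: -6+32=26 d=26 *, l++
l=4 r=20: -5+32=27 d=25 *, l++
l=5 r=20: -4+32=28 d=24 *, l++
l=6 r=20: -3+32=29 d=23 *, l++
l=7 r=20: -2+32=30 d=22 *, l++
l=8 r=20: -1+32=31 d=21 *, l++
l=9 r=20: 1+32=33 d=19 *, l++
l=10 r=20: 2+32=34 d=18 *, l++
l=11 r=20: 4+32=36 d=16 *, l++
l=12 r=20: 5+32=37 d=15 *, l++
l=13 r=20: 13+32=45 d=7 *, l++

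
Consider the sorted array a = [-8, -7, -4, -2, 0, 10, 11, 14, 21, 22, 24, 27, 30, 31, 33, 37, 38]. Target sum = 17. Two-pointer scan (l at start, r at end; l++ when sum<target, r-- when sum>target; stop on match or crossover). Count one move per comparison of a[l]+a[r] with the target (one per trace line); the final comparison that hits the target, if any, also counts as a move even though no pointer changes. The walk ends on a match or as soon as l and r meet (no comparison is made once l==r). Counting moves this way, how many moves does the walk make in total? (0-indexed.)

l=0 r=16: -8+38=30 >17, r--
l=0 r=15: -8+37=29 >17, r--
l=0 r=14: -8+33=25 >17, r--
l=0 r=13: -8+31=23 >17, r--
l=0 r=12: -8+30=22 >17, r--
l=0 r=11: -8+27=19 >17, r--
l=0 r=10: -8+24=16 <17, l++
l=1 r=10: -7+24=17, found

8 moves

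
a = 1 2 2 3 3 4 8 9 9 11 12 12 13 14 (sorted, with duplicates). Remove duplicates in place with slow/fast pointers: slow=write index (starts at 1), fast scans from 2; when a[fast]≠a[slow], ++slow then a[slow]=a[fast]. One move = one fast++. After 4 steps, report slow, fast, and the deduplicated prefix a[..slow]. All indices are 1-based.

slow=3, fast=6, prefix=[1, 2, 3]

slow=1 fast=2: a[fast]=2≠a[slow]=1 write a[2]=2, slow++,fast++
slow=2 fast=3: a[fast]=2=a[slow] dup, fast++
slow=2 fast=4: a[fast]=3≠a[slow]=2 write a[3]=3, slow++,fast++
slow=3 fast=5: a[fast]=3=a[slow] dup, fast++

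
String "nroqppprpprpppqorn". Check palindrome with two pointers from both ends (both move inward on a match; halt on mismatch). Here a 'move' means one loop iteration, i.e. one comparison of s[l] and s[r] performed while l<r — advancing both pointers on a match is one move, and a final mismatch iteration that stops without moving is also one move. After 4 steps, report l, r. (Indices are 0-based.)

[0,17] 'n'=='n' → l++,r--
[1,16] 'r'=='r' → l++,r--
[2,15] 'o'=='o' → l++,r--
[3,14] 'q'=='q' → l++,r--

l=4, r=13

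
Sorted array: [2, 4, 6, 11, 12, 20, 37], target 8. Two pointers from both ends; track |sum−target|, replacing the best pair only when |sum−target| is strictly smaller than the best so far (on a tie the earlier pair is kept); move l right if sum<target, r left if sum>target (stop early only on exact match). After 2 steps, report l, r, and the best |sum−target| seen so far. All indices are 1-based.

l=1, r=5, best |Δ|=14

l=1 r=7: 2+37=39 d=31 *, r--
l=1 r=6: 2+20=22 d=14 *, r--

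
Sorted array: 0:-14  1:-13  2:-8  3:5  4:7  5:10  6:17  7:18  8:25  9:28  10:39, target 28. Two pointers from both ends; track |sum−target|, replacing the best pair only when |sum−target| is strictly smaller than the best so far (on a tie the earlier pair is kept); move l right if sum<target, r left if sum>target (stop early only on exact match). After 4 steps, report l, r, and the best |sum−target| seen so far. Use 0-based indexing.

l=3, r=9, best |Δ|=2

l=0 r=10: -14+39=25 d=3 *, l++
l=1 r=10: -13+39=26 d=2 *, l++
l=2 r=10: -8+39=31 d=3, r--
l=2 r=9: -8+28=20 d=8, l++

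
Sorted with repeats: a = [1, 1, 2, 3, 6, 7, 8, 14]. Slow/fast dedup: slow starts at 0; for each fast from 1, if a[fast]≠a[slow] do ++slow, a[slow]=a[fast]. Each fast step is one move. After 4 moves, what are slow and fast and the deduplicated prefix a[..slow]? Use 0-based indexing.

(s=0,f=1) a[fast]=1=a[slow] dup → fast++
(s=0,f=2) a[fast]=2≠a[slow]=1 write a[1]=2 → slow++,fast++
(s=1,f=3) a[fast]=3≠a[slow]=2 write a[2]=3 → slow++,fast++
(s=2,f=4) a[fast]=6≠a[slow]=3 write a[3]=6 → slow++,fast++

slow=3, fast=5, prefix=[1, 2, 3, 6]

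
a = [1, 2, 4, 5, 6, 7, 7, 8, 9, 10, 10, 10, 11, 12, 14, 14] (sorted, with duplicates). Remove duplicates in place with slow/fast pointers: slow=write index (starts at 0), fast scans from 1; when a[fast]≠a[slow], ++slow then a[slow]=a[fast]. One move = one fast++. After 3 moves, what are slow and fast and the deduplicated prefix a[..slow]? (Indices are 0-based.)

(s=0,f=1) a[fast]=2≠a[slow]=1 write a[1]=2 → slow++,fast++
(s=1,f=2) a[fast]=4≠a[slow]=2 write a[2]=4 → slow++,fast++
(s=2,f=3) a[fast]=5≠a[slow]=4 write a[3]=5 → slow++,fast++

slow=3, fast=4, prefix=[1, 2, 4, 5]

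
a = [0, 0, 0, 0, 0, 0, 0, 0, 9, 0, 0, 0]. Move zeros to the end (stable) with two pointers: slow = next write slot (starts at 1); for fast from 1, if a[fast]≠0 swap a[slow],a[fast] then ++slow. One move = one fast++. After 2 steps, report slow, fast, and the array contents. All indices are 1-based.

slow=1 fast=1: a[fast]=0, fast++
slow=1 fast=2: a[fast]=0, fast++

slow=1, fast=3, a=[0, 0, 0, 0, 0, 0, 0, 0, 9, 0, 0, 0]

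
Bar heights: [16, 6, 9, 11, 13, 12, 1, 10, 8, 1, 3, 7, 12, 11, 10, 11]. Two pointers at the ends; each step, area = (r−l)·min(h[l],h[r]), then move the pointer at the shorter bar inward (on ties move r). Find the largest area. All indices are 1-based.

[1,16] min(16,11)*15=165 best=165 * → r--
[1,15] min(16,10)*14=140 best=165 → r--
[1,14] min(16,11)*13=143 best=165 → r--
[1,13] min(16,12)*12=144 best=165 → r--
[1,12] min(16,7)*11=77 best=165 → r--
[1,11] min(16,3)*10=30 best=165 → r--
[1,10] min(16,1)*9=9 best=165 → r--
[1,9] min(16,8)*8=64 best=165 → r--
[1,8] min(16,10)*7=70 best=165 → r--
[1,7] min(16,1)*6=6 best=165 → r--
[1,6] min(16,12)*5=60 best=165 → r--
[1,5] min(16,13)*4=52 best=165 → r--
[1,4] min(16,11)*3=33 best=165 → r--
[1,3] min(16,9)*2=18 best=165 → r--
[1,2] min(16,6)*1=6 best=165 → r--

max area = 165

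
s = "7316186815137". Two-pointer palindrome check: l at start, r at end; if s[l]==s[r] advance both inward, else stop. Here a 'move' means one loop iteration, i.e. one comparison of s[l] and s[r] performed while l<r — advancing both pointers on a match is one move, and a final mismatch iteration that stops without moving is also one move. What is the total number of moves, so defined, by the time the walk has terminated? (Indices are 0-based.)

4 moves

l=0 r=12: '7'=='7', l++,r--
l=1 r=11: '3'=='3', l++,r--
l=2 r=10: '1'=='1', l++,r--
l=3 r=9: '6'!='5', stop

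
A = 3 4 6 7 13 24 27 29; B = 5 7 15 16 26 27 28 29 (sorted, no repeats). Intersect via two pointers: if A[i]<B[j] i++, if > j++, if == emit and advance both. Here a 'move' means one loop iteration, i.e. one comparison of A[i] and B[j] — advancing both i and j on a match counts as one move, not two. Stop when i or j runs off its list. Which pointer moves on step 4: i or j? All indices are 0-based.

i=0 j=0: 3<5, i++
i=1 j=0: 4<5, i++
i=2 j=0: 6>5, j++
i=2 j=1: 6<7, i++

i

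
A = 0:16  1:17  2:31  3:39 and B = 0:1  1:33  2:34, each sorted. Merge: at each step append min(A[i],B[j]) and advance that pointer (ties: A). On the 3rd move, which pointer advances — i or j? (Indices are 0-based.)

[i=0,j=0] A[i]=16>B[j]=1 take 1 → j++
[i=0,j=1] A[i]=16<=B[j]=33 take 16 → i++
[i=1,j=1] A[i]=17<=B[j]=33 take 17 → i++

i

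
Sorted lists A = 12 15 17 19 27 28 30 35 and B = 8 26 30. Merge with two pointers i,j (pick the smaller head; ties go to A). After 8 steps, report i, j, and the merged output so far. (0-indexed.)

[i=0,j=0] A[i]=12>B[j]=8 take 8 → j++
[i=0,j=1] A[i]=12<=B[j]=26 take 12 → i++
[i=1,j=1] A[i]=15<=B[j]=26 take 15 → i++
[i=2,j=1] A[i]=17<=B[j]=26 take 17 → i++
[i=3,j=1] A[i]=19<=B[j]=26 take 19 → i++
[i=4,j=1] A[i]=27>B[j]=26 take 26 → j++
[i=4,j=2] A[i]=27<=B[j]=30 take 27 → i++
[i=5,j=2] A[i]=28<=B[j]=30 take 28 → i++

i=6, j=2, merged so far=[8, 12, 15, 17, 19, 26, 27, 28]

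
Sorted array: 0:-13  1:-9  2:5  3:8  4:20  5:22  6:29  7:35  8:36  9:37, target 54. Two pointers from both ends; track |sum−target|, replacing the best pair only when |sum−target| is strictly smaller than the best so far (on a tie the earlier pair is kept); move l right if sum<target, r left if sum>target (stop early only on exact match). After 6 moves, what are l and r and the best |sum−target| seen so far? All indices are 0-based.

l=0 r=9: -13+37=24 d=30 *, l++
l=1 r=9: -9+37=28 d=26 *, l++
l=2 r=9: 5+37=42 d=12 *, l++
l=3 r=9: 8+37=45 d=9 *, l++
l=4 r=9: 20+37=57 d=3 *, r--
l=4 r=8: 20+36=56 d=2 *, r--

l=4, r=7, best |Δ|=2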